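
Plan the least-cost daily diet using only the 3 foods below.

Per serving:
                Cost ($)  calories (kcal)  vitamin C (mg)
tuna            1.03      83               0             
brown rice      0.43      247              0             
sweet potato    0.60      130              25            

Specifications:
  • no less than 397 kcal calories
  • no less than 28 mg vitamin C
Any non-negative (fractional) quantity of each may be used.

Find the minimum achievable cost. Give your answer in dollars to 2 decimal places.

Let x1 = servings of tuna, x2 = servings of brown rice, x3 = servings of sweet potato.
min 1.03x1 + 0.43x2 + 0.6x3 s.t.:
  83x1 + 247x2 + 130x3 ≥ 397   (calories)
  25x3 ≥ 28   (vitamin C)
  x1, x2, x3 ≥ 0.
At the optimum only brown rice, sweet potato are positive (tuna = 0). The calories and vitamin C requirements are met with equality.
Solving gives x2 = 1.018, x3 = 1.12.
Total cost: 0.43·1.018 + 0.6·1.12 = 1.1097.

$1.11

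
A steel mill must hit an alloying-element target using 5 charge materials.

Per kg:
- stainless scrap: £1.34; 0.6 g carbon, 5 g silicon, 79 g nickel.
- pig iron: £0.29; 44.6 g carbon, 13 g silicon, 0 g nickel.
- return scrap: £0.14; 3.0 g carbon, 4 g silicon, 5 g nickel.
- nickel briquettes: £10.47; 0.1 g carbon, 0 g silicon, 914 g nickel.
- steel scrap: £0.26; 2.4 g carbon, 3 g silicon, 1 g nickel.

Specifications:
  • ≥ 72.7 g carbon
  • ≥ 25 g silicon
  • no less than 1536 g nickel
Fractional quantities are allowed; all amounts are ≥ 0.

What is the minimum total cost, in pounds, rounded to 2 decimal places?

This is a linear program. Let x1 = kg of stainless scrap, x2 = kg of pig iron, x3 = kg of return scrap, x4 = kg of nickel briquettes, x5 = kg of steel scrap.
min 1.34x1 + 0.29x2 + 0.14x3 + 10.47x4 + 0.26x5 s.t.:
  0.6x1 + 44.6x2 + 3x3 + 0.1x4 + 2.4x5 ≥ 72.7   (carbon)
  5x1 + 13x2 + 4x3 + 3x5 ≥ 25   (silicon)
  79x1 + 5x3 + 914x4 + 1x5 ≥ 1536   (nickel)
  x1, x2, x3, x4, x5 ≥ 0.
At the optimum only pig iron, return scrap, nickel briquettes are positive (stainless scrap, steel scrap = 0). Binding constraints: carbon, silicon, nickel.
Optimal quantities: pig iron = 1.54326 kg, return scrap = 1.2344 kg, nickel briquettes = 1.67377 kg.
Objective = 0.29·1.54326 + 0.14·1.2344 + 10.47·1.67377 = 18.1447.

£18.14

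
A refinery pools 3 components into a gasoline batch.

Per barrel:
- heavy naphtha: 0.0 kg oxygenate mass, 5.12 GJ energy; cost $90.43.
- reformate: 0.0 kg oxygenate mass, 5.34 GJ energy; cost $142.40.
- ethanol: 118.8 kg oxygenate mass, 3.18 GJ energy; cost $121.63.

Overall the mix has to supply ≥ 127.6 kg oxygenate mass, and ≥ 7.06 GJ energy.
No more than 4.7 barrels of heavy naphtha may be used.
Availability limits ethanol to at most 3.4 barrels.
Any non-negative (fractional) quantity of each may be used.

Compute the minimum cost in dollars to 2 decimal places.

$195.01

Set it up as a linear program. Let x1 = barrels of heavy naphtha, x2 = barrels of reformate, x3 = barrels of ethanol.
Minimise 90.43x1 + 142.4x2 + 121.63x3 s.t.:
  118.8x3 ≥ 127.6   (oxygenate mass)
  5.12x1 + 5.34x2 + 3.18x3 ≥ 7.06   (energy)
  x1 ≤ 4.7
  x3 ≤ 3.4
  x1, x2, x3 ≥ 0.
The cheapest feasible vertex uses only heavy naphtha, ethanol; reformate is not used. The oxygenate mass and energy requirements are met with equality.
That vertex is x1 = 0.71181, x3 = 1.0741.
Hence cost = 90.43·0.71181 + 121.63·1.0741 = $195.0118.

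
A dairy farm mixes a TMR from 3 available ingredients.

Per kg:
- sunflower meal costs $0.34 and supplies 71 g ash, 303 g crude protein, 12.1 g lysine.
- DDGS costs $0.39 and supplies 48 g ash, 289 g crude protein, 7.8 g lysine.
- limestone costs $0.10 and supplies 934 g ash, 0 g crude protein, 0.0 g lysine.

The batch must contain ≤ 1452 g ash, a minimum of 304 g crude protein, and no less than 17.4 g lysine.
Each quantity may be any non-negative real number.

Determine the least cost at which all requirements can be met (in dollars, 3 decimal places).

$0.489

Set it up as a linear program. Let x1 = kg of sunflower meal, x2 = kg of DDGS, x3 = kg of limestone.
Minimise 0.34x1 + 0.39x2 + 0.1x3 subject to:
  71x1 + 48x2 + 934x3 ≤ 1452   (ash)
  303x1 + 289x2 ≥ 304   (crude protein)
  12.1x1 + 7.8x2 ≥ 17.4   (lysine)
  x1, x2, x3 ≥ 0.
The minimum-cost mix takes nothing from DDGS, limestone — only sunflower meal. There the lysine constraint is tight.
That vertex is x1 = 1.438.
Objective = 0.34·1.438 = 0.48892.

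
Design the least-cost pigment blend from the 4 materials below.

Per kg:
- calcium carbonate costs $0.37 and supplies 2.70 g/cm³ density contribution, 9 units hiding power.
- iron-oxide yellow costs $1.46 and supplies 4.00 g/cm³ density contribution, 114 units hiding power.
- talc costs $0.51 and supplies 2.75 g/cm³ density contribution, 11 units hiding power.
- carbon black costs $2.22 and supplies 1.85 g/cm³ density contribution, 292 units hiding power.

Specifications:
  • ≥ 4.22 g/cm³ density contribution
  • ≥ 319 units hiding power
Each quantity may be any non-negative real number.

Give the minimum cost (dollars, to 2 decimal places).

$2.68

Let x1 = kg of calcium carbonate, x2 = kg of iron-oxide yellow, x3 = kg of talc, x4 = kg of carbon black.
Minimize 0.37x1 + 1.46x2 + 0.51x3 + 2.22x4 with:
  2.7x1 + 4x2 + 2.75x3 + 1.85x4 ≥ 4.22   (density contribution)
  9x1 + 114x2 + 11x3 + 292x4 ≥ 319   (hiding power)
  x1, x2, x3, x4 ≥ 0.
The optimal basis is {calcium carbonate, carbon black}; iron-oxide yellow, talc drop out. There the density contribution and hiding power constraints are tight.
Optimal quantities: calcium carbonate = 0.832 kg, carbon black = 1.067 kg.
Objective = 0.37·0.832 + 2.22·1.067 = 2.6766.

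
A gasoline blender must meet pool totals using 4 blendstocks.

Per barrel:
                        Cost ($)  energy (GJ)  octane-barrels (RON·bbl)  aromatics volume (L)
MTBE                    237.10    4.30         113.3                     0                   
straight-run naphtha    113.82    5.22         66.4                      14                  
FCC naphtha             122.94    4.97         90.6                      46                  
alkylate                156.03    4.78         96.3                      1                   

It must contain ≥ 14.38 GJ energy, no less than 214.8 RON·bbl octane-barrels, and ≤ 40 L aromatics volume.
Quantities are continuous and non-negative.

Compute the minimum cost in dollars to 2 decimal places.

Set it up as a linear program. Let x1 = barrels of MTBE, x2 = barrels of straight-run naphtha, x3 = barrels of FCC naphtha, x4 = barrels of alkylate.
min 237.1x1 + 113.82x2 + 122.94x3 + 156.03x4 s.t.:
  4.3x1 + 5.22x2 + 4.97x3 + 4.78x4 ≥ 14.38   (energy)
  113.3x1 + 66.4x2 + 90.6x3 + 96.3x4 ≥ 214.8   (octane-barrels)
  14x2 + 46x3 + 1x4 ≤ 40   (aromatics volume)
  x1, x2, x3, x4 ≥ 0.
The optimal basis is {straight-run naphtha, FCC naphtha, alkylate}; MTBE drops out. Binding constraints: energy, octane-barrels, aromatics volume.
That vertex is x2 = 1.8615, x3 = 0.28834, x4 = 0.67575.
Hence cost = 113.82·1.8615 + 122.94·0.28834 + 156.03·0.67575 = $352.7617.

$352.76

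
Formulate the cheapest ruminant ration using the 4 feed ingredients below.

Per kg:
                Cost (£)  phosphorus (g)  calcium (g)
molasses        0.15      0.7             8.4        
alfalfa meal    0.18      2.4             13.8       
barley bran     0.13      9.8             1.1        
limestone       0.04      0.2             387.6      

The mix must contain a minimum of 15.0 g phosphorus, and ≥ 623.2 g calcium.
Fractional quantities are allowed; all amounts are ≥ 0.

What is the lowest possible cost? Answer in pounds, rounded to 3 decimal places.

Let x1 = kg of molasses, x2 = kg of alfalfa meal, x3 = kg of barley bran, x4 = kg of limestone.
min 0.15x1 + 0.18x2 + 0.13x3 + 0.04x4 subject to:
  0.7x1 + 2.4x2 + 9.8x3 + 0.2x4 ≥ 15   (phosphorus)
  8.4x1 + 13.8x2 + 1.1x3 + 387.6x4 ≥ 623.2   (calcium)
  x1, x2, x3, x4 ≥ 0.
The minimum-cost mix takes nothing from molasses, alfalfa meal — only barley bran, limestone. The phosphorus and calcium requirements are met with equality.
Optimal quantities: barley bran = 1.498 kg, limestone = 1.604 kg.
Total cost: 0.13·1.498 + 0.04·1.604 = 0.25890.

£0.259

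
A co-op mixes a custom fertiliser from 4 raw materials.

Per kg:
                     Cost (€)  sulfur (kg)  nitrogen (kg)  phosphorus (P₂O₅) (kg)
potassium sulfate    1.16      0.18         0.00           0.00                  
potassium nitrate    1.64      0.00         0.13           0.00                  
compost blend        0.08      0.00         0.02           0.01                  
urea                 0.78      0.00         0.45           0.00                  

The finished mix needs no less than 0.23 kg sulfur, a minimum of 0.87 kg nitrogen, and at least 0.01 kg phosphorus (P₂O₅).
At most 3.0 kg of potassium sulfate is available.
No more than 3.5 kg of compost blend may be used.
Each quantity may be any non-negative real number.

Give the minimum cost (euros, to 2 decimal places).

This is a linear program. Let x1 = kg of potassium sulfate, x2 = kg of potassium nitrate, x3 = kg of compost blend, x4 = kg of urea.
min 1.16x1 + 1.64x2 + 0.08x3 + 0.78x4 s.t.:
  0.18x1 ≥ 0.23   (sulfur)
  0.13x2 + 0.02x3 + 0.45x4 ≥ 0.87   (nitrogen)
  0.01x3 ≥ 0.01   (phosphorus (P₂O₅))
  x1 ≤ 3
  x3 ≤ 3.5
  x1, x2, x3, x4 ≥ 0.
The cheapest feasible vertex uses only potassium sulfate, compost blend, urea; potassium nitrate is not used. Binding constraints: sulfur, nitrogen, phosphorus (P₂O₅).
Optimal quantities: potassium sulfate = 1.278 kg, compost blend = 1 kg, urea = 1.889 kg.
Total cost: 1.16·1.278 + 0.08·1 + 0.78·1.889 = 3.0359.

€3.04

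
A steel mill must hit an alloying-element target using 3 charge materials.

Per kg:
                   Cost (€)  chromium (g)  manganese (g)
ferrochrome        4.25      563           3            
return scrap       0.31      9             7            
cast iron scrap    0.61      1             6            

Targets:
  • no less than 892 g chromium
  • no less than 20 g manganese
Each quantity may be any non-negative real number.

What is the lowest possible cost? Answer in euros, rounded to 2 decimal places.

Let x1 = kg of ferrochrome, x2 = kg of return scrap, x3 = kg of cast iron scrap.
Minimize 4.25x1 + 0.31x2 + 0.61x3 s.t.:
  563x1 + 9x2 + 1x3 ≥ 892   (chromium)
  3x1 + 7x2 + 6x3 ≥ 20   (manganese)
  x1, x2, x3 ≥ 0.
The optimal basis is {ferrochrome, return scrap}; cast iron scrap drops out. The chromium and manganese requirements are met with equality.
So ferrochrome = 1.549 kg, return scrap = 2.193 kg.
Cost = 4.25·1.549 + 0.31·2.193 = 7.2631.

€7.26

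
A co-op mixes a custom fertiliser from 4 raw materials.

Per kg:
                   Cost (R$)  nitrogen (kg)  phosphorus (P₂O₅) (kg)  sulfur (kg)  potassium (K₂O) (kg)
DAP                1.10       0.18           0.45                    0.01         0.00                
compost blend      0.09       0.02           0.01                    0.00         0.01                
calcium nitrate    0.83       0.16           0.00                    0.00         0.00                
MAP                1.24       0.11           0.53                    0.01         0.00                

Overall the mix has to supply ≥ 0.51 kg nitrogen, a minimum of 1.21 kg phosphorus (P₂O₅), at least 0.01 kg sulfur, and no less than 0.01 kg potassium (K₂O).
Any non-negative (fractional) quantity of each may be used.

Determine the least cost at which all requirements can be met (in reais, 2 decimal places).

Let x1 = kg of DAP, x2 = kg of compost blend, x3 = kg of calcium nitrate, x4 = kg of MAP.
min 1.1x1 + 0.09x2 + 0.83x3 + 1.24x4 s.t.:
  0.18x1 + 0.02x2 + 0.16x3 + 0.11x4 ≥ 0.51   (nitrogen)
  0.45x1 + 0.01x2 + 0.53x4 ≥ 1.21   (phosphorus (P₂O₅))
  0.01x1 + 0.01x4 ≥ 0.01   (sulfur)
  0.01x2 ≥ 0.01   (potassium (K₂O))
  x1, x2, x3, x4 ≥ 0.
The cheapest feasible vertex uses only DAP, compost blend; calcium nitrate, MAP are not used. There the nitrogen and phosphorus (P₂O₅) constraints are tight.
Optimal quantities: DAP = 2.653 kg, compost blend = 1.625 kg.
Objective = 1.1·2.653 + 0.09·1.625 = 3.0646.

R$3.06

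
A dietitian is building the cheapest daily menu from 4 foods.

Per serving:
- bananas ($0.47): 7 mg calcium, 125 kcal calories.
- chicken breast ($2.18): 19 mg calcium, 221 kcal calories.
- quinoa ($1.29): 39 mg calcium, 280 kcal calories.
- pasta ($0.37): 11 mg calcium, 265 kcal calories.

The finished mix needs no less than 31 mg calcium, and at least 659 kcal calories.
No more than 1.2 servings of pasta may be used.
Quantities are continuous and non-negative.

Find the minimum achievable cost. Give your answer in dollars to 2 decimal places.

$1.73

Let x1 = servings of bananas, x2 = servings of chicken breast, x3 = servings of quinoa, x4 = servings of pasta.
Minimise 0.47x1 + 2.18x2 + 1.29x3 + 0.37x4 subject to:
  7x1 + 19x2 + 39x3 + 11x4 ≥ 31   (calcium)
  125x1 + 221x2 + 280x3 + 265x4 ≥ 659   (calories)
  x4 ≤ 1.2
  x1, x2, x3, x4 ≥ 0.
The minimum-cost mix takes nothing from chicken breast, quinoa — only bananas, pasta. There the calories and the pasta cap constraints are tight.
So bananas = 2.728 servings, pasta = 1.2 servings.
Hence cost = 0.47·2.728 + 0.37·1.2 = $1.7262.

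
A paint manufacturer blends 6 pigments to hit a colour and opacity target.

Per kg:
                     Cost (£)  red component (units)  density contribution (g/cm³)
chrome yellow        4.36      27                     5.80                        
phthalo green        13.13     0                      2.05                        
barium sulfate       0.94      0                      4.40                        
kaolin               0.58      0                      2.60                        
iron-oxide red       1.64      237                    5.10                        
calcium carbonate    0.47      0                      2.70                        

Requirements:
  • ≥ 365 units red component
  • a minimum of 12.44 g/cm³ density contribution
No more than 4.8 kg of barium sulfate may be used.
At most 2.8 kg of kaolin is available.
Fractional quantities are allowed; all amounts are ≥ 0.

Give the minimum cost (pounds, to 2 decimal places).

£3.32

This is a linear program. Let x1 = kg of chrome yellow, x2 = kg of phthalo green, x3 = kg of barium sulfate, x4 = kg of kaolin, x5 = kg of iron-oxide red, x6 = kg of calcium carbonate.
Minimize 4.36x1 + 13.13x2 + 0.94x3 + 0.58x4 + 1.64x5 + 0.47x6 with:
  27x1 + 237x5 ≥ 365   (red component)
  5.8x1 + 2.05x2 + 4.4x3 + 2.6x4 + 5.1x5 + 2.7x6 ≥ 12.44   (density contribution)
  x3 ≤ 4.8
  x4 ≤ 2.8
  x1, x2, x3, x4, x5, x6 ≥ 0.
The optimal basis is {iron-oxide red, calcium carbonate}; chrome yellow, phthalo green, barium sulfate, kaolin drop out. Binding constraints: red component and density contribution.
That vertex is x5 = 1.54, x6 = 1.698.
Hence cost = 1.64·1.54 + 0.47·1.698 = £3.3237.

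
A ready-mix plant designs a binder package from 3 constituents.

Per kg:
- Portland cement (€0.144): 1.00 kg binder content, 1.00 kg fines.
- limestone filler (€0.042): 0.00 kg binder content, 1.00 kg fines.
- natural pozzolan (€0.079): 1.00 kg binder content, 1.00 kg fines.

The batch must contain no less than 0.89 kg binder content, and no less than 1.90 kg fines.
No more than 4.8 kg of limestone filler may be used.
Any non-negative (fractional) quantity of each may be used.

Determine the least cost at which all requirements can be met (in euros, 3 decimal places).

Let x1 = kg of Portland cement, x2 = kg of limestone filler, x3 = kg of natural pozzolan.
min 0.144x1 + 0.042x2 + 0.079x3 s.t.:
  1x1 + 1x3 ≥ 0.89   (binder content)
  1x1 + 1x2 + 1x3 ≥ 1.9   (fines)
  x2 ≤ 4.8
  x1, x2, x3 ≥ 0.
At the optimum only limestone filler, natural pozzolan are positive (Portland cement = 0). There the binder content and fines constraints are tight.
Optimal quantities: limestone filler = 1.01 kg, natural pozzolan = 0.89 kg.
Objective = 0.042·1.01 + 0.079·0.89 = 0.11273.

€0.113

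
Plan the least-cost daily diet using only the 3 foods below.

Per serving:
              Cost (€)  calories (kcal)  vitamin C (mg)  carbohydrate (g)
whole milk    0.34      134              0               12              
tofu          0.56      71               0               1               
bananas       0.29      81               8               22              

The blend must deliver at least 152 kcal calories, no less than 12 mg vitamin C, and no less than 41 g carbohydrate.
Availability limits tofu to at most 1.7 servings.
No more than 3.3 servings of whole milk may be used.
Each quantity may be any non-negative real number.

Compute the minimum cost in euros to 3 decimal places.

Let x1 = servings of whole milk, x2 = servings of tofu, x3 = servings of bananas.
Minimize 0.34x1 + 0.56x2 + 0.29x3 subject to:
  134x1 + 71x2 + 81x3 ≥ 152   (calories)
  8x3 ≥ 12   (vitamin C)
  12x1 + 1x2 + 22x3 ≥ 41   (carbohydrate)
  x2 ≤ 1.7
  x1 ≤ 3.3
  x1, x2, x3 ≥ 0.
The optimal basis is {whole milk, bananas}; tofu drops out. The calories and carbohydrate requirements are met with equality.
That vertex is x1 = 0.01164, x3 = 1.8573.
Hence cost = 0.34·0.01164 + 0.29·1.8573 = €0.54257.

€0.543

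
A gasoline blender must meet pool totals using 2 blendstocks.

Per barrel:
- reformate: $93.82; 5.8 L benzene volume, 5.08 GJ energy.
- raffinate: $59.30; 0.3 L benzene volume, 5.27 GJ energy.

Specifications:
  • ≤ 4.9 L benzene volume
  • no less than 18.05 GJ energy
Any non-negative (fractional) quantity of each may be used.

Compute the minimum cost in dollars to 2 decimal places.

$203.11

Set it up as a linear program. Let x1 = barrels of reformate, x2 = barrels of raffinate.
Minimise 93.82x1 + 59.3x2 s.t.:
  5.8x1 + 0.3x2 ≤ 4.9   (benzene volume)
  5.08x1 + 5.27x2 ≥ 18.05   (energy)
  x1, x2 ≥ 0.
At the optimum only raffinate is positive (reformate = 0). There the energy constraint is tight.
Optimal quantities: raffinate = 3.42505 barrels.
Total cost: 59.3·3.42505 = 203.1055.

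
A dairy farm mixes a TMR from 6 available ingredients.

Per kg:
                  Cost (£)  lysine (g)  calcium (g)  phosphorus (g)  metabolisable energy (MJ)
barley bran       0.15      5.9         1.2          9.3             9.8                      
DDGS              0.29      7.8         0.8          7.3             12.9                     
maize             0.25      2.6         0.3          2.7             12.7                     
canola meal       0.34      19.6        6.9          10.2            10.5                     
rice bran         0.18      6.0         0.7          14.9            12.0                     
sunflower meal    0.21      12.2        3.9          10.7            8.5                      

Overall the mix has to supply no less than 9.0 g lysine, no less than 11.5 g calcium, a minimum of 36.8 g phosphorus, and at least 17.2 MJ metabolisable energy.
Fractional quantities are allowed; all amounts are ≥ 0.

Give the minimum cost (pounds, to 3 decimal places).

Treat it as an LP. Let x1 = kg of barley bran, x2 = kg of DDGS, x3 = kg of maize, x4 = kg of canola meal, x5 = kg of rice bran, x6 = kg of sunflower meal.
min 0.15x1 + 0.29x2 + 0.25x3 + 0.34x4 + 0.18x5 + 0.21x6 subject to:
  5.9x1 + 7.8x2 + 2.6x3 + 19.6x4 + 6x5 + 12.2x6 ≥ 9   (lysine)
  1.2x1 + 0.8x2 + 0.3x3 + 6.9x4 + 0.7x5 + 3.9x6 ≥ 11.5   (calcium)
  9.3x1 + 7.3x2 + 2.7x3 + 10.2x4 + 14.9x5 + 10.7x6 ≥ 36.8   (phosphorus)
  9.8x1 + 12.9x2 + 12.7x3 + 10.5x4 + 12x5 + 8.5x6 ≥ 17.2   (metabolisable energy)
  x1, x2, x3, x4, x5, x6 ≥ 0.
The minimum-cost mix takes nothing from barley bran, DDGS, maize, canola meal — only rice bran, sunflower meal. The calcium and phosphorus requirements are met with equality.
Optimal quantities: rice bran = 0.4044 kg, sunflower meal = 2.876 kg.
Hence cost = 0.18·0.4044 + 0.21·2.876 = £0.67675.

£0.677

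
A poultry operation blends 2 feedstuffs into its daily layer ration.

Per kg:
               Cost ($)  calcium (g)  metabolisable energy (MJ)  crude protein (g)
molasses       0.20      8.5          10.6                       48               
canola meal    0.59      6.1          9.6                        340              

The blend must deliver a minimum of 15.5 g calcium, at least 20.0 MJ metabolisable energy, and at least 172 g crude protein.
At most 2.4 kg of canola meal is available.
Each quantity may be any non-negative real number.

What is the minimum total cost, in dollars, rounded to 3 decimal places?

Set it up as a linear program. Let x1 = kg of molasses, x2 = kg of canola meal.
min 0.2x1 + 0.59x2 with:
  8.5x1 + 6.1x2 ≥ 15.5   (calcium)
  10.6x1 + 9.6x2 ≥ 20   (metabolisable energy)
  48x1 + 340x2 ≥ 172   (crude protein)
  x2 ≤ 2.4
  x1, x2 ≥ 0.
Both inputs are positive at the optimum. Binding constraints: metabolisable energy and crude protein.
Optimal quantities: molasses = 1.638 kg, canola meal = 0.2746 kg.
Total cost: 0.2·1.638 + 0.59·0.2746 = 0.48961.

$0.490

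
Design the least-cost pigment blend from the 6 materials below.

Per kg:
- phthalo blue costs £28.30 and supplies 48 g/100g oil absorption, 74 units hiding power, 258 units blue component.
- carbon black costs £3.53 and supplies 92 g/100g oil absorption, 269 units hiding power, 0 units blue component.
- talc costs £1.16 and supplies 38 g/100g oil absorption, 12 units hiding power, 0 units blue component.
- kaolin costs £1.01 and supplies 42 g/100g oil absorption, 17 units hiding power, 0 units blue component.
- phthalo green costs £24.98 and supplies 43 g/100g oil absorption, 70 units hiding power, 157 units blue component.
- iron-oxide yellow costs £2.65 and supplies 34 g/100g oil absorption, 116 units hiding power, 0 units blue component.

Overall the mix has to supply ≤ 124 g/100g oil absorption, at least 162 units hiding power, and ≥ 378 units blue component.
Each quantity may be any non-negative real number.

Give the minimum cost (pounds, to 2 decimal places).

Let x1 = kg of phthalo blue, x2 = kg of carbon black, x3 = kg of talc, x4 = kg of kaolin, x5 = kg of phthalo green, x6 = kg of iron-oxide yellow.
min 28.3x1 + 3.53x2 + 1.16x3 + 1.01x4 + 24.98x5 + 2.65x6 with:
  48x1 + 92x2 + 38x3 + 42x4 + 43x5 + 34x6 ≤ 124   (oil absorption)
  74x1 + 269x2 + 12x3 + 17x4 + 70x5 + 116x6 ≥ 162   (hiding power)
  258x1 + 157x5 ≥ 378   (blue component)
  x1, x2, x3, x4, x5, x6 ≥ 0.
At the optimum only phthalo blue, carbon black are positive (talc, kaolin, phthalo green, iron-oxide yellow = 0). Binding constraints: hiding power and blue component.
So phthalo blue = 1.4651 kg, carbon black = 0.19919 kg.
Total cost: 28.3·1.4651 + 3.53·0.19919 = 42.1655.

£42.17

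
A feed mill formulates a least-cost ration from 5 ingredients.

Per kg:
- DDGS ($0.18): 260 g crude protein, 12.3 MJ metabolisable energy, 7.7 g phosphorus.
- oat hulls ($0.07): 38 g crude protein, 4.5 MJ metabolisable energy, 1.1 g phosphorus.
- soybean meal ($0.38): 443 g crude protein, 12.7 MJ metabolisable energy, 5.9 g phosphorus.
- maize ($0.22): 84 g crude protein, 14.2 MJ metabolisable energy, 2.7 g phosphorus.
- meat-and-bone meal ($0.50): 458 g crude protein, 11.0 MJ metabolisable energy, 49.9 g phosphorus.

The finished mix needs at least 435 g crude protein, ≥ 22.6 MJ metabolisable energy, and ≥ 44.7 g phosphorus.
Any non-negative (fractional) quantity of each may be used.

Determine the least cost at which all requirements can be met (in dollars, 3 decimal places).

$0.572

Let x1 = kg of DDGS, x2 = kg of oat hulls, x3 = kg of soybean meal, x4 = kg of maize, x5 = kg of meat-and-bone meal.
min 0.18x1 + 0.07x2 + 0.38x3 + 0.22x4 + 0.5x5 subject to:
  260x1 + 38x2 + 443x3 + 84x4 + 458x5 ≥ 435   (crude protein)
  12.3x1 + 4.5x2 + 12.7x3 + 14.2x4 + 11x5 ≥ 22.6   (metabolisable energy)
  7.7x1 + 1.1x2 + 5.9x3 + 2.7x4 + 49.9x5 ≥ 44.7   (phosphorus)
  x1, x2, x3, x4, x5 ≥ 0.
At the optimum only DDGS, meat-and-bone meal are positive (oat hulls, soybean meal, maize = 0). There the metabolisable energy and phosphorus constraints are tight.
Optimal quantities: DDGS = 1.202 kg, meat-and-bone meal = 0.7103 kg.
Objective = 0.18·1.202 + 0.5·0.7103 = 0.57151.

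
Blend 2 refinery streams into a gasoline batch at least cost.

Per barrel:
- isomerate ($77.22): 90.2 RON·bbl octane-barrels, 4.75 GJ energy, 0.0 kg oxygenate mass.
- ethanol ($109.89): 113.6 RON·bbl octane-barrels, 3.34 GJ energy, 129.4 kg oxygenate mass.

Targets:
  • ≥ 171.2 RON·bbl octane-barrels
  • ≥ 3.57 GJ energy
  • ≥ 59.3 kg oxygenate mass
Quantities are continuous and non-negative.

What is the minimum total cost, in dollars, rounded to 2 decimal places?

$152.36

Let x1 = barrels of isomerate, x2 = barrels of ethanol.
Minimise 77.22x1 + 109.89x2 with:
  90.2x1 + 113.6x2 ≥ 171.2   (octane-barrels)
  4.75x1 + 3.34x2 ≥ 3.57   (energy)
  129.4x2 ≥ 59.3   (oxygenate mass)
  x1, x2 ≥ 0.
Both inputs are positive at the optimum. Binding constraints: octane-barrels and oxygenate mass.
Optimal quantities: isomerate = 1.32085 barrels, ethanol = 0.458269 barrels.
Hence cost = 77.22·1.32085 + 109.89·0.458269 = $152.3552.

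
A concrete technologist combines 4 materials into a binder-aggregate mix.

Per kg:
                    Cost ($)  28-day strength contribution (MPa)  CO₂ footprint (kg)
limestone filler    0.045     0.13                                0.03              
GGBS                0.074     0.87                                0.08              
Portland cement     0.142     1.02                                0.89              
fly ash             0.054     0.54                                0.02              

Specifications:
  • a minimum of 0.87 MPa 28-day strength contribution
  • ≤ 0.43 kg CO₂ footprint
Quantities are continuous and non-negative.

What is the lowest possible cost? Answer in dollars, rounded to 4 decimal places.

$0.0740

Treat it as an LP. Let x1 = kg of limestone filler, x2 = kg of GGBS, x3 = kg of Portland cement, x4 = kg of fly ash.
min 0.045x1 + 0.074x2 + 0.142x3 + 0.054x4 s.t.:
  0.13x1 + 0.87x2 + 1.02x3 + 0.54x4 ≥ 0.87   (28-day strength contribution)
  0.03x1 + 0.08x2 + 0.89x3 + 0.02x4 ≤ 0.43   (CO₂ footprint)
  x1, x2, x3, x4 ≥ 0.
The optimal basis is {GGBS}; limestone filler, Portland cement, fly ash drop out. Binding constraint: 28-day strength contribution.
That vertex is x2 = 1.
Objective = 0.074·1 = 0.074000.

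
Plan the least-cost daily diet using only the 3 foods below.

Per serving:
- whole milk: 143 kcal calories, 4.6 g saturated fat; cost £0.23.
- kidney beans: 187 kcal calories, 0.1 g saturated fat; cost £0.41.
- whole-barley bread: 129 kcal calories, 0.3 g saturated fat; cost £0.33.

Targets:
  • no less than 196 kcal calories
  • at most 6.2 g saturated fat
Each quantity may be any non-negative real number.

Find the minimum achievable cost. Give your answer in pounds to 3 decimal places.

Let x1 = servings of whole milk, x2 = servings of kidney beans, x3 = servings of whole-barley bread.
Minimize 0.23x1 + 0.41x2 + 0.33x3 subject to:
  143x1 + 187x2 + 129x3 ≥ 196   (calories)
  4.6x1 + 0.1x2 + 0.3x3 ≤ 6.2   (saturated fat)
  x1, x2, x3 ≥ 0.
The cheapest feasible vertex uses only whole milk, kidney beans; whole-barley bread is not used. Binding constraints: calories and saturated fat.
That vertex is x1 = 1.347, x2 = 0.01773.
Objective = 0.23·1.347 + 0.41·0.01773 = 0.31708.

£0.317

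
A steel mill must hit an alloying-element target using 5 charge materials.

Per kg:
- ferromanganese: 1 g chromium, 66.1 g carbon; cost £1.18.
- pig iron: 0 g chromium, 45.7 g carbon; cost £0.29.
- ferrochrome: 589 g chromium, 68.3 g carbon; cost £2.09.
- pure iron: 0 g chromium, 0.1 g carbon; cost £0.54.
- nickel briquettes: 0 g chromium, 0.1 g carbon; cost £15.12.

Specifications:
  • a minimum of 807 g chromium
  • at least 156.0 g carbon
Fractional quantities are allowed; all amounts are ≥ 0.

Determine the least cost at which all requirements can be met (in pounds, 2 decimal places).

£3.26

Let x1 = kg of ferromanganese, x2 = kg of pig iron, x3 = kg of ferrochrome, x4 = kg of pure iron, x5 = kg of nickel briquettes.
Minimize 1.18x1 + 0.29x2 + 2.09x3 + 0.54x4 + 15.12x5 with:
  1x1 + 589x3 ≥ 807   (chromium)
  66.1x1 + 45.7x2 + 68.3x3 + 0.1x4 + 0.1x5 ≥ 156   (carbon)
  x1, x2, x3, x4, x5 ≥ 0.
At the optimum only pig iron, ferrochrome are positive (ferromanganese, pure iron, nickel briquettes = 0). The chromium and carbon requirements are met with equality.
So pig iron = 1.366 kg, ferrochrome = 1.37 kg.
Total cost: 0.29·1.366 + 2.09·1.37 = 3.2594.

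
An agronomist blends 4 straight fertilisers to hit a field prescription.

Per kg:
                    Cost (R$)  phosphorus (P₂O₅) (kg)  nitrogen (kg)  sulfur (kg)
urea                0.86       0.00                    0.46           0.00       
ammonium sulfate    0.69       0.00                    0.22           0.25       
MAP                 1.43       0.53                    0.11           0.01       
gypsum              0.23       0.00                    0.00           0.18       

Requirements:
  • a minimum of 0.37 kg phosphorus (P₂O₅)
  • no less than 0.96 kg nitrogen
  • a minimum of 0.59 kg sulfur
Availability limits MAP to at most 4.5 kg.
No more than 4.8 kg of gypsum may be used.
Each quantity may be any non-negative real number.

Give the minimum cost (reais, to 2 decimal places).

Let x1 = kg of urea, x2 = kg of ammonium sulfate, x3 = kg of MAP, x4 = kg of gypsum.
Minimise 0.86x1 + 0.69x2 + 1.43x3 + 0.23x4 subject to:
  0.53x3 ≥ 0.37   (phosphorus (P₂O₅))
  0.46x1 + 0.22x2 + 0.11x3 ≥ 0.96   (nitrogen)
  0.25x2 + 0.01x3 + 0.18x4 ≥ 0.59   (sulfur)
  x3 ≤ 4.5
  x4 ≤ 4.8
  x1, x2, x3, x4 ≥ 0.
The cheapest feasible vertex uses only urea, ammonium sulfate, MAP; gypsum is not used. There the phosphorus (P₂O₅), nitrogen, sulfur constraints are tight.
That vertex is x1 = 0.8047, x2 = 2.332, x3 = 0.6981.
Hence cost = 0.86·0.8047 + 0.69·2.332 + 1.43·0.6981 = R$3.2994.

R$3.30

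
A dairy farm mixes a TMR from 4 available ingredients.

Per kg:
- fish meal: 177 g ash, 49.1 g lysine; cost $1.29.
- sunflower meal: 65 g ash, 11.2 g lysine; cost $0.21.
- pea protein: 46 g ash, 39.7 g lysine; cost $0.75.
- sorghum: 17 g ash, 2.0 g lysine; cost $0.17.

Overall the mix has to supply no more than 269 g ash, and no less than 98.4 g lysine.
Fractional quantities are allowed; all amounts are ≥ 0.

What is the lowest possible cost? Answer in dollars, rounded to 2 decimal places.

Treat it as an LP. Let x1 = kg of fish meal, x2 = kg of sunflower meal, x3 = kg of pea protein, x4 = kg of sorghum.
Minimize 1.29x1 + 0.21x2 + 0.75x3 + 0.17x4 subject to:
  177x1 + 65x2 + 46x3 + 17x4 ≤ 269   (ash)
  49.1x1 + 11.2x2 + 39.7x3 + 2x4 ≥ 98.4   (lysine)
  x1, x2, x3, x4 ≥ 0.
At the optimum only sunflower meal, pea protein are positive (fish meal, sorghum = 0). The ash and lysine requirements are met with equality.
So sunflower meal = 2.979 kg, pea protein = 1.638 kg.
Hence cost = 0.21·2.979 + 0.75·1.638 = $1.8541.

$1.85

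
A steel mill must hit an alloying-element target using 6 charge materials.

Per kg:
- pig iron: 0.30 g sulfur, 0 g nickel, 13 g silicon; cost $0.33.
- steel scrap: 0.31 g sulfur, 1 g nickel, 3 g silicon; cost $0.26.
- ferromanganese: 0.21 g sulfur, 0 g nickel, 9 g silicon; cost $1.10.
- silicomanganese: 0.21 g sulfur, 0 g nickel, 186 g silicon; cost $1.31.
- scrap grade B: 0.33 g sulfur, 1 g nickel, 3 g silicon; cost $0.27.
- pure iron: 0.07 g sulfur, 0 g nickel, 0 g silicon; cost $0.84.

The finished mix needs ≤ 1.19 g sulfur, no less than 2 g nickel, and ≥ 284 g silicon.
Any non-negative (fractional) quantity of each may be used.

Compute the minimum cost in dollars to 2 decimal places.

$2.48

Set it up as a linear program. Let x1 = kg of pig iron, x2 = kg of steel scrap, x3 = kg of ferromanganese, x4 = kg of silicomanganese, x5 = kg of scrap grade B, x6 = kg of pure iron.
Minimize 0.33x1 + 0.26x2 + 1.1x3 + 1.31x4 + 0.27x5 + 0.84x6 subject to:
  0.3x1 + 0.31x2 + 0.21x3 + 0.21x4 + 0.33x5 + 0.07x6 ≤ 1.19   (sulfur)
  1x2 + 1x5 ≥ 2   (nickel)
  13x1 + 3x2 + 9x3 + 186x4 + 3x5 ≥ 284   (silicon)
  x1, x2, x3, x4, x5, x6 ≥ 0.
The optimal basis is {steel scrap, silicomanganese}; pig iron, ferromanganese, scrap grade B, pure iron drop out. The nickel and silicon requirements are met with equality.
Solving gives x2 = 2, x4 = 1.495.
Objective = 0.26·2 + 1.31·1.495 = 2.4785.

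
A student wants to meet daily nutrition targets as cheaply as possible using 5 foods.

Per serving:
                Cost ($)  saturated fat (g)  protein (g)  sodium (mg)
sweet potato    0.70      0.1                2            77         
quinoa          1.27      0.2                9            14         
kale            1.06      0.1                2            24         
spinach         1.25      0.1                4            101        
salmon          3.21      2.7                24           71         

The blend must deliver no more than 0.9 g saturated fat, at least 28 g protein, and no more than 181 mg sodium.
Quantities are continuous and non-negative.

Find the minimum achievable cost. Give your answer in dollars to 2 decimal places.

This is a linear program. Let x1 = servings of sweet potato, x2 = servings of quinoa, x3 = servings of kale, x4 = servings of spinach, x5 = servings of salmon.
Minimise 0.7x1 + 1.27x2 + 1.06x3 + 1.25x4 + 3.21x5 with:
  0.1x1 + 0.2x2 + 0.1x3 + 0.1x4 + 2.7x5 ≤ 0.9   (saturated fat)
  2x1 + 9x2 + 2x3 + 4x4 + 24x5 ≥ 28   (protein)
  77x1 + 14x2 + 24x3 + 101x4 + 71x5 ≤ 181   (sodium)
  x1, x2, x3, x4, x5 ≥ 0.
The optimal basis is {quinoa, salmon}; sweet potato, kale, spinach drop out. There the saturated fat and protein constraints are tight.
That vertex is x2 = 2.769, x5 = 0.1282.
Total cost: 1.27·2.769 + 3.21·0.1282 = 3.9282.

$3.93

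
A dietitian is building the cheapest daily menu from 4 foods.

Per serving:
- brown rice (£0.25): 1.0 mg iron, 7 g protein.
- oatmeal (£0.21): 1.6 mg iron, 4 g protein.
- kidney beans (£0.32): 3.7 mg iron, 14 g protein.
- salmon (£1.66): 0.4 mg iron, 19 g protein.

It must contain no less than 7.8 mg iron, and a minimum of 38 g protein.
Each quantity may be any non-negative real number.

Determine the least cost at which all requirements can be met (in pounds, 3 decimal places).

£0.869

Let x1 = servings of brown rice, x2 = servings of oatmeal, x3 = servings of kidney beans, x4 = servings of salmon.
Minimise 0.25x1 + 0.21x2 + 0.32x3 + 1.66x4 with:
  1x1 + 1.6x2 + 3.7x3 + 0.4x4 ≥ 7.8   (iron)
  7x1 + 4x2 + 14x3 + 19x4 ≥ 38   (protein)
  x1, x2, x3, x4 ≥ 0.
The cheapest feasible vertex uses only kidney beans; brown rice, oatmeal, salmon are not used. There the protein constraint is tight.
So kidney beans = 2.7143 servings.
Hence cost = 0.32·2.7143 = £0.86858.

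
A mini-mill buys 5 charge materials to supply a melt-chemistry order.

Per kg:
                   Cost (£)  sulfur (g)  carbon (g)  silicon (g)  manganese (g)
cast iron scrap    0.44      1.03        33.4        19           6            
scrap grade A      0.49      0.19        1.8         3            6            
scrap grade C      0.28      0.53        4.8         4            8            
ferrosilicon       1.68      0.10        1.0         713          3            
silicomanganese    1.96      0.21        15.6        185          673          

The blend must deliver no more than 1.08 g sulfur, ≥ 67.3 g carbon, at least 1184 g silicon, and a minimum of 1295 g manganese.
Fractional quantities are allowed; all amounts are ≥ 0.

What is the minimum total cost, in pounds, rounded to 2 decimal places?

£8.72

Set it up as a linear program. Let x1 = kg of cast iron scrap, x2 = kg of scrap grade A, x3 = kg of scrap grade C, x4 = kg of ferrosilicon, x5 = kg of silicomanganese.
Minimise 0.44x1 + 0.49x2 + 0.28x3 + 1.68x4 + 1.96x5 with:
  1.03x1 + 0.19x2 + 0.53x3 + 0.1x4 + 0.21x5 ≤ 1.08   (sulfur)
  33.4x1 + 1.8x2 + 4.8x3 + 1x4 + 15.6x5 ≥ 67.3   (carbon)
  19x1 + 3x2 + 4x3 + 713x4 + 185x5 ≥ 1184   (silicon)
  6x1 + 6x2 + 8x3 + 3x4 + 673x5 ≥ 1295   (manganese)
  x1, x2, x3, x4, x5 ≥ 0.
The optimal basis is {cast iron scrap, ferrosilicon, silicomanganese}; scrap grade A, scrap grade C drop out. Binding constraints: sulfur, carbon, silicon.
Solving gives x1 = 0.2016, x4 = 0.6588, x5 = 3.84.
Total cost: 0.44·0.2016 + 1.68·0.6588 + 1.96·3.84 = 8.7219.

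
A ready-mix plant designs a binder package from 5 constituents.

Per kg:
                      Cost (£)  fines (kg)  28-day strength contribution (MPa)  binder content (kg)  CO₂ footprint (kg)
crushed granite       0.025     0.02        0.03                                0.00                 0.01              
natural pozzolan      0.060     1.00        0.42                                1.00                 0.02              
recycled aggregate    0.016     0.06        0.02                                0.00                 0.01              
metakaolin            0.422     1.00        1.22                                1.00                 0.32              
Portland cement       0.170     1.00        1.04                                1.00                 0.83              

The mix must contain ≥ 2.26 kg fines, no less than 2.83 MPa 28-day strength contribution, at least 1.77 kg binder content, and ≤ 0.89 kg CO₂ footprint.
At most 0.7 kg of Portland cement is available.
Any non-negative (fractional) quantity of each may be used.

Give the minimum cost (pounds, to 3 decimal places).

Let x1 = kg of crushed granite, x2 = kg of natural pozzolan, x3 = kg of recycled aggregate, x4 = kg of metakaolin, x5 = kg of Portland cement.
Minimize 0.025x1 + 0.06x2 + 0.016x3 + 0.422x4 + 0.17x5 subject to:
  0.02x1 + 1x2 + 0.06x3 + 1x4 + 1x5 ≥ 2.26   (fines)
  0.03x1 + 0.42x2 + 0.02x3 + 1.22x4 + 1.04x5 ≥ 2.83   (28-day strength contribution)
  1x2 + 1x4 + 1x5 ≥ 1.77   (binder content)
  0.01x1 + 0.02x2 + 0.01x3 + 0.32x4 + 0.83x5 ≤ 0.89   (CO₂ footprint)
  x5 ≤ 0.7
  x1, x2, x3, x4, x5 ≥ 0.
At the optimum only natural pozzolan is positive (crushed granite, recycled aggregate, metakaolin, Portland cement = 0). There the 28-day strength contribution constraint is tight.
That vertex is x2 = 6.738.
Cost = 0.06·6.738 = 0.40428.

£0.404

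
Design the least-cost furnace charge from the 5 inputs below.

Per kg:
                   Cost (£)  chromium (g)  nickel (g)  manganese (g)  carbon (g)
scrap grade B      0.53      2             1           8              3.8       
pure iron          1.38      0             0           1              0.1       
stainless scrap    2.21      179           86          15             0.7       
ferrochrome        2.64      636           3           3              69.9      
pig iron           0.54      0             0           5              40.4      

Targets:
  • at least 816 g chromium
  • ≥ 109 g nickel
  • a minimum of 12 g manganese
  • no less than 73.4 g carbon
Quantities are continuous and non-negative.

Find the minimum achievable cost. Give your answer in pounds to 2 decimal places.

£5.29

Set it up as a linear program. Let x1 = kg of scrap grade B, x2 = kg of pure iron, x3 = kg of stainless scrap, x4 = kg of ferrochrome, x5 = kg of pig iron.
Minimize 0.53x1 + 1.38x2 + 2.21x3 + 2.64x4 + 0.54x5 with:
  2x1 + 179x3 + 636x4 ≥ 816   (chromium)
  1x1 + 86x3 + 3x4 ≥ 109   (nickel)
  8x1 + 1x2 + 15x3 + 3x4 + 5x5 ≥ 12   (manganese)
  3.8x1 + 0.1x2 + 0.7x3 + 69.9x4 + 40.4x5 ≥ 73.4   (carbon)
  x1, x2, x3, x4, x5 ≥ 0.
At the optimum only stainless scrap, ferrochrome, pig iron are positive (scrap grade B, pure iron = 0). There the chromium, nickel, carbon constraints are tight.
That vertex is x3 = 1.235, x4 = 0.9355, x5 = 0.1769.
Objective = 2.21·1.235 + 2.64·0.9355 + 0.54·0.1769 = 5.2946.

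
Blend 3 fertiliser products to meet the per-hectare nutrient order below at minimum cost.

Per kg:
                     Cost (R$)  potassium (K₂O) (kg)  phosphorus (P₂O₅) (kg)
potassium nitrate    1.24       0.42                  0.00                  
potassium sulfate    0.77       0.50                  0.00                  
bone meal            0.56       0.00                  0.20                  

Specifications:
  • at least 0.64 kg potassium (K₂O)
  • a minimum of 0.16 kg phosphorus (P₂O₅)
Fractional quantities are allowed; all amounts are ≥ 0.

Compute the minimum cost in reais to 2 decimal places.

Let x1 = kg of potassium nitrate, x2 = kg of potassium sulfate, x3 = kg of bone meal.
Minimise 1.24x1 + 0.77x2 + 0.56x3 s.t.:
  0.42x1 + 0.5x2 ≥ 0.64   (potassium (K₂O))
  0.2x3 ≥ 0.16   (phosphorus (P₂O₅))
  x1, x2, x3 ≥ 0.
The optimal basis is {potassium sulfate, bone meal}; potassium nitrate drops out. Binding constraints: potassium (K₂O) and phosphorus (P₂O₅).
Optimal quantities: potassium sulfate = 1.28 kg, bone meal = 0.8 kg.
Hence cost = 0.77·1.28 + 0.56·0.8 = R$1.4336.

R$1.43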